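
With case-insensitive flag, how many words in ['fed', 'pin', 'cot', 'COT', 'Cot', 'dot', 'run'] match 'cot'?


Case-insensitive matching: compare each word's lowercase form to 'cot'.
  'fed' -> lower='fed' -> no
  'pin' -> lower='pin' -> no
  'cot' -> lower='cot' -> MATCH
  'COT' -> lower='cot' -> MATCH
  'Cot' -> lower='cot' -> MATCH
  'dot' -> lower='dot' -> no
  'run' -> lower='run' -> no
Matches: ['cot', 'COT', 'Cot']
Count: 3

3


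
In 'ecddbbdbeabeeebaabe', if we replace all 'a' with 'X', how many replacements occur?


re.sub('a', 'X', text) replaces every occurrence of 'a' with 'X'.
Text: 'ecddbbdbeabeeebaabe'
Scanning for 'a':
  pos 9: 'a' -> replacement #1
  pos 15: 'a' -> replacement #2
  pos 16: 'a' -> replacement #3
Total replacements: 3

3


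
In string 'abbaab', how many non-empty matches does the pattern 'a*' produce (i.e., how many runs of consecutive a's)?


Pattern 'a*' matches zero or more a's. We want non-empty runs of consecutive a's.
String: 'abbaab'
Walking through the string to find runs of a's:
  Run 1: positions 0-0 -> 'a'
  Run 2: positions 3-4 -> 'aa'
Non-empty runs found: ['a', 'aa']
Count: 2

2


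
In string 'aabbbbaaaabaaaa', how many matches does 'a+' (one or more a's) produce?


Pattern 'a+' matches one or more consecutive a's.
String: 'aabbbbaaaabaaaa'
Scanning for runs of a:
  Match 1: 'aa' (length 2)
  Match 2: 'aaaa' (length 4)
  Match 3: 'aaaa' (length 4)
Total matches: 3

3


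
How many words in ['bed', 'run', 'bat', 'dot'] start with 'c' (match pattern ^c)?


Pattern ^c anchors to start of word. Check which words begin with 'c':
  'bed' -> no
  'run' -> no
  'bat' -> no
  'dot' -> no
Matching words: []
Count: 0

0


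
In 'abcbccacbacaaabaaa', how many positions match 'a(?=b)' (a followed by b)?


Lookahead 'a(?=b)' matches 'a' only when followed by 'b'.
String: 'abcbccacbacaaabaaa'
Checking each position where char is 'a':
  pos 0: 'a' -> MATCH (next='b')
  pos 6: 'a' -> no (next='c')
  pos 9: 'a' -> no (next='c')
  pos 11: 'a' -> no (next='a')
  pos 12: 'a' -> no (next='a')
  pos 13: 'a' -> MATCH (next='b')
  pos 15: 'a' -> no (next='a')
  pos 16: 'a' -> no (next='a')
Matching positions: [0, 13]
Count: 2

2


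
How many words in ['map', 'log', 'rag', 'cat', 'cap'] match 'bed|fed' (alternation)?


Alternation 'bed|fed' matches either 'bed' or 'fed'.
Checking each word:
  'map' -> no
  'log' -> no
  'rag' -> no
  'cat' -> no
  'cap' -> no
Matches: []
Count: 0

0


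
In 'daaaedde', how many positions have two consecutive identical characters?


Looking for consecutive identical characters in 'daaaedde':
  pos 0-1: 'd' vs 'a' -> different
  pos 1-2: 'a' vs 'a' -> MATCH ('aa')
  pos 2-3: 'a' vs 'a' -> MATCH ('aa')
  pos 3-4: 'a' vs 'e' -> different
  pos 4-5: 'e' vs 'd' -> different
  pos 5-6: 'd' vs 'd' -> MATCH ('dd')
  pos 6-7: 'd' vs 'e' -> different
Consecutive identical pairs: ['aa', 'aa', 'dd']
Count: 3

3


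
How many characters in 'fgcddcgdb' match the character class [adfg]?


Character class [adfg] matches any of: {a, d, f, g}
Scanning string 'fgcddcgdb' character by character:
  pos 0: 'f' -> MATCH
  pos 1: 'g' -> MATCH
  pos 2: 'c' -> no
  pos 3: 'd' -> MATCH
  pos 4: 'd' -> MATCH
  pos 5: 'c' -> no
  pos 6: 'g' -> MATCH
  pos 7: 'd' -> MATCH
  pos 8: 'b' -> no
Total matches: 6

6


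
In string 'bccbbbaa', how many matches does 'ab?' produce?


Pattern 'ab?' matches 'a' optionally followed by 'b'.
String: 'bccbbbaa'
Scanning left to right for 'a' then checking next char:
  Match 1: 'a' (a not followed by b)
  Match 2: 'a' (a not followed by b)
Total matches: 2

2


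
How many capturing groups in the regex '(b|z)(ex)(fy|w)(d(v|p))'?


To count capturing groups, count each '(' that starts a group.
Pattern: '(b|z)(ex)(fy|w)(d(v|p))'
Walking through the pattern:
  Position 0: '(' -> group #1
  Position 5: '(' -> group #2
  Position 9: '(' -> group #3
  Position 15: '(' -> group #4
  Position 17: '(' -> group #5
Total capturing groups: 5

5


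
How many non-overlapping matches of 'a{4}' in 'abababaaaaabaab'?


Pattern 'a{4}' matches exactly 4 consecutive a's (greedy, non-overlapping).
String: 'abababaaaaabaab'
Scanning for runs of a's:
  Run at pos 0: 'a' (length 1) -> 0 match(es)
  Run at pos 2: 'a' (length 1) -> 0 match(es)
  Run at pos 4: 'a' (length 1) -> 0 match(es)
  Run at pos 6: 'aaaaa' (length 5) -> 1 match(es)
  Run at pos 12: 'aa' (length 2) -> 0 match(es)
Matches found: ['aaaa']
Total: 1

1


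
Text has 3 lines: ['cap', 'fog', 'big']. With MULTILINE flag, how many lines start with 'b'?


With MULTILINE flag, ^ matches the start of each line.
Lines: ['cap', 'fog', 'big']
Checking which lines start with 'b':
  Line 1: 'cap' -> no
  Line 2: 'fog' -> no
  Line 3: 'big' -> MATCH
Matching lines: ['big']
Count: 1

1


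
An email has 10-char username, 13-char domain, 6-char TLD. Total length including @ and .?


An email address has format: username@domain.tld
Username length: 10
'@' character: 1
Domain length: 13
'.' character: 1
TLD length: 6
Total = 10 + 1 + 13 + 1 + 6 = 31

31


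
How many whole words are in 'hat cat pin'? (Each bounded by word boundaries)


Word boundaries (\b) mark the start/end of each word.
Text: 'hat cat pin'
Splitting by whitespace:
  Word 1: 'hat'
  Word 2: 'cat'
  Word 3: 'pin'
Total whole words: 3

3


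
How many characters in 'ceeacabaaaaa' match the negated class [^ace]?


Negated class [^ace] matches any char NOT in {a, c, e}
Scanning 'ceeacabaaaaa':
  pos 0: 'c' -> no (excluded)
  pos 1: 'e' -> no (excluded)
  pos 2: 'e' -> no (excluded)
  pos 3: 'a' -> no (excluded)
  pos 4: 'c' -> no (excluded)
  pos 5: 'a' -> no (excluded)
  pos 6: 'b' -> MATCH
  pos 7: 'a' -> no (excluded)
  pos 8: 'a' -> no (excluded)
  pos 9: 'a' -> no (excluded)
  pos 10: 'a' -> no (excluded)
  pos 11: 'a' -> no (excluded)
Total matches: 1

1


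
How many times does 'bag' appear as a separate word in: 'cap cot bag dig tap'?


Scanning each word for exact match 'bag':
  Word 1: 'cap' -> no
  Word 2: 'cot' -> no
  Word 3: 'bag' -> MATCH
  Word 4: 'dig' -> no
  Word 5: 'tap' -> no
Total matches: 1

1


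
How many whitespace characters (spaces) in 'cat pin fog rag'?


\s matches whitespace characters (spaces, tabs, etc.).
Text: 'cat pin fog rag'
This text has 4 words separated by spaces.
Number of spaces = number of words - 1 = 4 - 1 = 3

3


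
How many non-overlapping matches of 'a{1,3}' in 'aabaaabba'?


Pattern 'a{1,3}' matches between 1 and 3 consecutive a's (greedy).
String: 'aabaaabba'
Finding runs of a's and applying greedy matching:
  Run at pos 0: 'aa' (length 2)
  Run at pos 3: 'aaa' (length 3)
  Run at pos 8: 'a' (length 1)
Matches: ['aa', 'aaa', 'a']
Count: 3

3


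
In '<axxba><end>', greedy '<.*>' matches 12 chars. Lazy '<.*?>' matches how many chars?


Greedy '<.*>' tries to match as MUCH as possible.
Lazy '<.*?>' tries to match as LITTLE as possible.

String: '<axxba><end>'
Greedy '<.*>' starts at first '<' and extends to the LAST '>': '<axxba><end>' (12 chars)
Lazy '<.*?>' starts at first '<' and stops at the FIRST '>': '<axxba>' (7 chars)

7


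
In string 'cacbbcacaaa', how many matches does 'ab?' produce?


Pattern 'ab?' matches 'a' optionally followed by 'b'.
String: 'cacbbcacaaa'
Scanning left to right for 'a' then checking next char:
  Match 1: 'a' (a not followed by b)
  Match 2: 'a' (a not followed by b)
  Match 3: 'a' (a not followed by b)
  Match 4: 'a' (a not followed by b)
  Match 5: 'a' (a not followed by b)
Total matches: 5

5


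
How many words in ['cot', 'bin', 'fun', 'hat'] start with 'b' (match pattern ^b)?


Pattern ^b anchors to start of word. Check which words begin with 'b':
  'cot' -> no
  'bin' -> MATCH (starts with 'b')
  'fun' -> no
  'hat' -> no
Matching words: ['bin']
Count: 1

1


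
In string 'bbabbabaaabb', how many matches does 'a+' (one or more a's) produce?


Pattern 'a+' matches one or more consecutive a's.
String: 'bbabbabaaabb'
Scanning for runs of a:
  Match 1: 'a' (length 1)
  Match 2: 'a' (length 1)
  Match 3: 'aaa' (length 3)
Total matches: 3

3


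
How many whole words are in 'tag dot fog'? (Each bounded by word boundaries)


Word boundaries (\b) mark the start/end of each word.
Text: 'tag dot fog'
Splitting by whitespace:
  Word 1: 'tag'
  Word 2: 'dot'
  Word 3: 'fog'
Total whole words: 3

3


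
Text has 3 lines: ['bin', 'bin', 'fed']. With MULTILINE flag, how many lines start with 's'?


With MULTILINE flag, ^ matches the start of each line.
Lines: ['bin', 'bin', 'fed']
Checking which lines start with 's':
  Line 1: 'bin' -> no
  Line 2: 'bin' -> no
  Line 3: 'fed' -> no
Matching lines: []
Count: 0

0


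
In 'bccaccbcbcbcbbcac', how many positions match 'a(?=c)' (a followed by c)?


Lookahead 'a(?=c)' matches 'a' only when followed by 'c'.
String: 'bccaccbcbcbcbbcac'
Checking each position where char is 'a':
  pos 3: 'a' -> MATCH (next='c')
  pos 15: 'a' -> MATCH (next='c')
Matching positions: [3, 15]
Count: 2

2


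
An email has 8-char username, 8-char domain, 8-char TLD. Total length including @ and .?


An email address has format: username@domain.tld
Username length: 8
'@' character: 1
Domain length: 8
'.' character: 1
TLD length: 8
Total = 8 + 1 + 8 + 1 + 8 = 26

26


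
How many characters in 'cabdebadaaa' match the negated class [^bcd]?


Negated class [^bcd] matches any char NOT in {b, c, d}
Scanning 'cabdebadaaa':
  pos 0: 'c' -> no (excluded)
  pos 1: 'a' -> MATCH
  pos 2: 'b' -> no (excluded)
  pos 3: 'd' -> no (excluded)
  pos 4: 'e' -> MATCH
  pos 5: 'b' -> no (excluded)
  pos 6: 'a' -> MATCH
  pos 7: 'd' -> no (excluded)
  pos 8: 'a' -> MATCH
  pos 9: 'a' -> MATCH
  pos 10: 'a' -> MATCH
Total matches: 6

6


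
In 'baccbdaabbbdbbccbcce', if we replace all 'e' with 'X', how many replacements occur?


re.sub('e', 'X', text) replaces every occurrence of 'e' with 'X'.
Text: 'baccbdaabbbdbbccbcce'
Scanning for 'e':
  pos 19: 'e' -> replacement #1
Total replacements: 1

1


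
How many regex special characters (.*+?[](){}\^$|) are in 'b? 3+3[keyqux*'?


Regex special characters are: . * + ? [ ] ( ) { } \ ^ $ |
Scanning 'b? 3+3[keyqux*':
  pos 1: '?' -> SPECIAL
  pos 4: '+' -> SPECIAL
  pos 6: '[' -> SPECIAL
  pos 13: '*' -> SPECIAL
Special chars found: ['?', '+', '[', '*']
Total: 4

4


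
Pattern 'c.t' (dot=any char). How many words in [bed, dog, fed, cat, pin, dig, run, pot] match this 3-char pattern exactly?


Pattern 'c.t' means: starts with 'c', any single char, ends with 't'.
Checking each word (must be exactly 3 chars):
  'bed' (len=3): no
  'dog' (len=3): no
  'fed' (len=3): no
  'cat' (len=3): MATCH
  'pin' (len=3): no
  'dig' (len=3): no
  'run' (len=3): no
  'pot' (len=3): no
Matching words: ['cat']
Total: 1

1


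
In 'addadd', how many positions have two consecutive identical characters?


Looking for consecutive identical characters in 'addadd':
  pos 0-1: 'a' vs 'd' -> different
  pos 1-2: 'd' vs 'd' -> MATCH ('dd')
  pos 2-3: 'd' vs 'a' -> different
  pos 3-4: 'a' vs 'd' -> different
  pos 4-5: 'd' vs 'd' -> MATCH ('dd')
Consecutive identical pairs: ['dd', 'dd']
Count: 2

2


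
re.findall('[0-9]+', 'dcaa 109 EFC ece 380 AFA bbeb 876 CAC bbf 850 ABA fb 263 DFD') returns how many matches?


Pattern '[0-9]+' finds one or more digits.
Text: 'dcaa 109 EFC ece 380 AFA bbeb 876 CAC bbf 850 ABA fb 263 DFD'
Scanning for matches:
  Match 1: '109'
  Match 2: '380'
  Match 3: '876'
  Match 4: '850'
  Match 5: '263'
Total matches: 5

5


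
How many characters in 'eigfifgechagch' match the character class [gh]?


Character class [gh] matches any of: {g, h}
Scanning string 'eigfifgechagch' character by character:
  pos 0: 'e' -> no
  pos 1: 'i' -> no
  pos 2: 'g' -> MATCH
  pos 3: 'f' -> no
  pos 4: 'i' -> no
  pos 5: 'f' -> no
  pos 6: 'g' -> MATCH
  pos 7: 'e' -> no
  pos 8: 'c' -> no
  pos 9: 'h' -> MATCH
  pos 10: 'a' -> no
  pos 11: 'g' -> MATCH
  pos 12: 'c' -> no
  pos 13: 'h' -> MATCH
Total matches: 5

5


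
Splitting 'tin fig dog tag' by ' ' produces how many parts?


Splitting by ' ' breaks the string at each occurrence of the separator.
Text: 'tin fig dog tag'
Parts after split:
  Part 1: 'tin'
  Part 2: 'fig'
  Part 3: 'dog'
  Part 4: 'tag'
Total parts: 4

4


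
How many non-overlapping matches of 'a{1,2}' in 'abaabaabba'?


Pattern 'a{1,2}' matches between 1 and 2 consecutive a's (greedy).
String: 'abaabaabba'
Finding runs of a's and applying greedy matching:
  Run at pos 0: 'a' (length 1)
  Run at pos 2: 'aa' (length 2)
  Run at pos 5: 'aa' (length 2)
  Run at pos 9: 'a' (length 1)
Matches: ['a', 'aa', 'aa', 'a']
Count: 4

4


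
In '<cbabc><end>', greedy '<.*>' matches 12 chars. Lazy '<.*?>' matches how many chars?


Greedy '<.*>' tries to match as MUCH as possible.
Lazy '<.*?>' tries to match as LITTLE as possible.

String: '<cbabc><end>'
Greedy '<.*>' starts at first '<' and extends to the LAST '>': '<cbabc><end>' (12 chars)
Lazy '<.*?>' starts at first '<' and stops at the FIRST '>': '<cbabc>' (7 chars)

7


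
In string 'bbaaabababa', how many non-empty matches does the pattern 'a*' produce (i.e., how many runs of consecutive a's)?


Pattern 'a*' matches zero or more a's. We want non-empty runs of consecutive a's.
String: 'bbaaabababa'
Walking through the string to find runs of a's:
  Run 1: positions 2-4 -> 'aaa'
  Run 2: positions 6-6 -> 'a'
  Run 3: positions 8-8 -> 'a'
  Run 4: positions 10-10 -> 'a'
Non-empty runs found: ['aaa', 'a', 'a', 'a']
Count: 4

4


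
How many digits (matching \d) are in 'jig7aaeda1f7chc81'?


\d matches any digit 0-9.
Scanning 'jig7aaeda1f7chc81':
  pos 3: '7' -> DIGIT
  pos 9: '1' -> DIGIT
  pos 11: '7' -> DIGIT
  pos 15: '8' -> DIGIT
  pos 16: '1' -> DIGIT
Digits found: ['7', '1', '7', '8', '1']
Total: 5

5


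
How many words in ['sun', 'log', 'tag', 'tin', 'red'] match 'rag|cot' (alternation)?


Alternation 'rag|cot' matches either 'rag' or 'cot'.
Checking each word:
  'sun' -> no
  'log' -> no
  'tag' -> no
  'tin' -> no
  'red' -> no
Matches: []
Count: 0

0


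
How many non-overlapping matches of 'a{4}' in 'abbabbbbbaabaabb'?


Pattern 'a{4}' matches exactly 4 consecutive a's (greedy, non-overlapping).
String: 'abbabbbbbaabaabb'
Scanning for runs of a's:
  Run at pos 0: 'a' (length 1) -> 0 match(es)
  Run at pos 3: 'a' (length 1) -> 0 match(es)
  Run at pos 9: 'aa' (length 2) -> 0 match(es)
  Run at pos 12: 'aa' (length 2) -> 0 match(es)
Matches found: []
Total: 0

0


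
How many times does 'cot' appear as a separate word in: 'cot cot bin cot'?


Scanning each word for exact match 'cot':
  Word 1: 'cot' -> MATCH
  Word 2: 'cot' -> MATCH
  Word 3: 'bin' -> no
  Word 4: 'cot' -> MATCH
Total matches: 3

3


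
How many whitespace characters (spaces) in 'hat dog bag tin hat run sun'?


\s matches whitespace characters (spaces, tabs, etc.).
Text: 'hat dog bag tin hat run sun'
This text has 7 words separated by spaces.
Number of spaces = number of words - 1 = 7 - 1 = 6

6


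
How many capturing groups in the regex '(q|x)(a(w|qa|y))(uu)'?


To count capturing groups, count each '(' that starts a group.
Pattern: '(q|x)(a(w|qa|y))(uu)'
Walking through the pattern:
  Position 0: '(' -> group #1
  Position 5: '(' -> group #2
  Position 7: '(' -> group #3
  Position 16: '(' -> group #4
Total capturing groups: 4

4


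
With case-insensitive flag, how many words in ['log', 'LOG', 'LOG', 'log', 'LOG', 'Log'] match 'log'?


Case-insensitive matching: compare each word's lowercase form to 'log'.
  'log' -> lower='log' -> MATCH
  'LOG' -> lower='log' -> MATCH
  'LOG' -> lower='log' -> MATCH
  'log' -> lower='log' -> MATCH
  'LOG' -> lower='log' -> MATCH
  'Log' -> lower='log' -> MATCH
Matches: ['log', 'LOG', 'LOG', 'log', 'LOG', 'Log']
Count: 6

6


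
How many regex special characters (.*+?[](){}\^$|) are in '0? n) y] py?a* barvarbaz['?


Regex special characters are: . * + ? [ ] ( ) { } \ ^ $ |
Scanning '0? n) y] py?a* barvarbaz[':
  pos 1: '?' -> SPECIAL
  pos 4: ')' -> SPECIAL
  pos 7: ']' -> SPECIAL
  pos 11: '?' -> SPECIAL
  pos 13: '*' -> SPECIAL
  pos 24: '[' -> SPECIAL
Special chars found: ['?', ')', ']', '?', '*', '[']
Total: 6

6


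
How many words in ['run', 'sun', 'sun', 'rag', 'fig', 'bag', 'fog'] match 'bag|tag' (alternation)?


Alternation 'bag|tag' matches either 'bag' or 'tag'.
Checking each word:
  'run' -> no
  'sun' -> no
  'sun' -> no
  'rag' -> no
  'fig' -> no
  'bag' -> MATCH
  'fog' -> no
Matches: ['bag']
Count: 1

1


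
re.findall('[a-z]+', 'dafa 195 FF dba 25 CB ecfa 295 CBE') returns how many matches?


Pattern '[a-z]+' finds one or more lowercase letters.
Text: 'dafa 195 FF dba 25 CB ecfa 295 CBE'
Scanning for matches:
  Match 1: 'dafa'
  Match 2: 'dba'
  Match 3: 'ecfa'
Total matches: 3

3


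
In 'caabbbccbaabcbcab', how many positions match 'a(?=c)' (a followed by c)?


Lookahead 'a(?=c)' matches 'a' only when followed by 'c'.
String: 'caabbbccbaabcbcab'
Checking each position where char is 'a':
  pos 1: 'a' -> no (next='a')
  pos 2: 'a' -> no (next='b')
  pos 9: 'a' -> no (next='a')
  pos 10: 'a' -> no (next='b')
  pos 15: 'a' -> no (next='b')
Matching positions: []
Count: 0

0


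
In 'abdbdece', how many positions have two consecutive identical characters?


Looking for consecutive identical characters in 'abdbdece':
  pos 0-1: 'a' vs 'b' -> different
  pos 1-2: 'b' vs 'd' -> different
  pos 2-3: 'd' vs 'b' -> different
  pos 3-4: 'b' vs 'd' -> different
  pos 4-5: 'd' vs 'e' -> different
  pos 5-6: 'e' vs 'c' -> different
  pos 6-7: 'c' vs 'e' -> different
Consecutive identical pairs: []
Count: 0

0


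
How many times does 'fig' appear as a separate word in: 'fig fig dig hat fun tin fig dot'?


Scanning each word for exact match 'fig':
  Word 1: 'fig' -> MATCH
  Word 2: 'fig' -> MATCH
  Word 3: 'dig' -> no
  Word 4: 'hat' -> no
  Word 5: 'fun' -> no
  Word 6: 'tin' -> no
  Word 7: 'fig' -> MATCH
  Word 8: 'dot' -> no
Total matches: 3

3


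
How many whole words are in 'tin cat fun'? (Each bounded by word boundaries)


Word boundaries (\b) mark the start/end of each word.
Text: 'tin cat fun'
Splitting by whitespace:
  Word 1: 'tin'
  Word 2: 'cat'
  Word 3: 'fun'
Total whole words: 3

3


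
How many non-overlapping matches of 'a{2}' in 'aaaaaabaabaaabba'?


Pattern 'a{2}' matches exactly 2 consecutive a's (greedy, non-overlapping).
String: 'aaaaaabaabaaabba'
Scanning for runs of a's:
  Run at pos 0: 'aaaaaa' (length 6) -> 3 match(es)
  Run at pos 7: 'aa' (length 2) -> 1 match(es)
  Run at pos 10: 'aaa' (length 3) -> 1 match(es)
  Run at pos 15: 'a' (length 1) -> 0 match(es)
Matches found: ['aa', 'aa', 'aa', 'aa', 'aa']
Total: 5

5


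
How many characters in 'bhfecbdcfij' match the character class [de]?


Character class [de] matches any of: {d, e}
Scanning string 'bhfecbdcfij' character by character:
  pos 0: 'b' -> no
  pos 1: 'h' -> no
  pos 2: 'f' -> no
  pos 3: 'e' -> MATCH
  pos 4: 'c' -> no
  pos 5: 'b' -> no
  pos 6: 'd' -> MATCH
  pos 7: 'c' -> no
  pos 8: 'f' -> no
  pos 9: 'i' -> no
  pos 10: 'j' -> no
Total matches: 2

2


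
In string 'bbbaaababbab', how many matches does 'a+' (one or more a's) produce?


Pattern 'a+' matches one or more consecutive a's.
String: 'bbbaaababbab'
Scanning for runs of a:
  Match 1: 'aaa' (length 3)
  Match 2: 'a' (length 1)
  Match 3: 'a' (length 1)
Total matches: 3

3


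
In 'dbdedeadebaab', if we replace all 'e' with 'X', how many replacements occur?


re.sub('e', 'X', text) replaces every occurrence of 'e' with 'X'.
Text: 'dbdedeadebaab'
Scanning for 'e':
  pos 3: 'e' -> replacement #1
  pos 5: 'e' -> replacement #2
  pos 8: 'e' -> replacement #3
Total replacements: 3

3


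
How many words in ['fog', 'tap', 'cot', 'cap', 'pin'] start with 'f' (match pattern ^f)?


Pattern ^f anchors to start of word. Check which words begin with 'f':
  'fog' -> MATCH (starts with 'f')
  'tap' -> no
  'cot' -> no
  'cap' -> no
  'pin' -> no
Matching words: ['fog']
Count: 1

1


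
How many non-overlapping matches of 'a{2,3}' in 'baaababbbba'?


Pattern 'a{2,3}' matches between 2 and 3 consecutive a's (greedy).
String: 'baaababbbba'
Finding runs of a's and applying greedy matching:
  Run at pos 1: 'aaa' (length 3)
  Run at pos 5: 'a' (length 1)
  Run at pos 10: 'a' (length 1)
Matches: ['aaa']
Count: 1

1


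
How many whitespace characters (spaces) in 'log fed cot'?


\s matches whitespace characters (spaces, tabs, etc.).
Text: 'log fed cot'
This text has 3 words separated by spaces.
Number of spaces = number of words - 1 = 3 - 1 = 2

2


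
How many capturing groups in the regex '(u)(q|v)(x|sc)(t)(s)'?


To count capturing groups, count each '(' that starts a group.
Pattern: '(u)(q|v)(x|sc)(t)(s)'
Walking through the pattern:
  Position 0: '(' -> group #1
  Position 3: '(' -> group #2
  Position 8: '(' -> group #3
  Position 14: '(' -> group #4
  Position 17: '(' -> group #5
Total capturing groups: 5

5


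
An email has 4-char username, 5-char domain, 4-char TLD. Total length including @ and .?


An email address has format: username@domain.tld
Username length: 4
'@' character: 1
Domain length: 5
'.' character: 1
TLD length: 4
Total = 4 + 1 + 5 + 1 + 4 = 15

15


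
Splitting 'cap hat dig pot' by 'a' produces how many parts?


Splitting by 'a' breaks the string at each occurrence of the separator.
Text: 'cap hat dig pot'
Parts after split:
  Part 1: 'c'
  Part 2: 'p h'
  Part 3: 't dig pot'
Total parts: 3

3


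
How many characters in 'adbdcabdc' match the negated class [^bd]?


Negated class [^bd] matches any char NOT in {b, d}
Scanning 'adbdcabdc':
  pos 0: 'a' -> MATCH
  pos 1: 'd' -> no (excluded)
  pos 2: 'b' -> no (excluded)
  pos 3: 'd' -> no (excluded)
  pos 4: 'c' -> MATCH
  pos 5: 'a' -> MATCH
  pos 6: 'b' -> no (excluded)
  pos 7: 'd' -> no (excluded)
  pos 8: 'c' -> MATCH
Total matches: 4

4


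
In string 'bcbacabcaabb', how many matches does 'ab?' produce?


Pattern 'ab?' matches 'a' optionally followed by 'b'.
String: 'bcbacabcaabb'
Scanning left to right for 'a' then checking next char:
  Match 1: 'a' (a not followed by b)
  Match 2: 'ab' (a followed by b)
  Match 3: 'a' (a not followed by b)
  Match 4: 'ab' (a followed by b)
Total matches: 4

4


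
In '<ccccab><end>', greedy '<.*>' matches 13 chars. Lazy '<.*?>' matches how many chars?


Greedy '<.*>' tries to match as MUCH as possible.
Lazy '<.*?>' tries to match as LITTLE as possible.

String: '<ccccab><end>'
Greedy '<.*>' starts at first '<' and extends to the LAST '>': '<ccccab><end>' (13 chars)
Lazy '<.*?>' starts at first '<' and stops at the FIRST '>': '<ccccab>' (8 chars)

8


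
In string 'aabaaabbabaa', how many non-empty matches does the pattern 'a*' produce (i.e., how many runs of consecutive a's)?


Pattern 'a*' matches zero or more a's. We want non-empty runs of consecutive a's.
String: 'aabaaabbabaa'
Walking through the string to find runs of a's:
  Run 1: positions 0-1 -> 'aa'
  Run 2: positions 3-5 -> 'aaa'
  Run 3: positions 8-8 -> 'a'
  Run 4: positions 10-11 -> 'aa'
Non-empty runs found: ['aa', 'aaa', 'a', 'aa']
Count: 4

4


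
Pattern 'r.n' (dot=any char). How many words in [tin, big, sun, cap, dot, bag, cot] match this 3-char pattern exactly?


Pattern 'r.n' means: starts with 'r', any single char, ends with 'n'.
Checking each word (must be exactly 3 chars):
  'tin' (len=3): no
  'big' (len=3): no
  'sun' (len=3): no
  'cap' (len=3): no
  'dot' (len=3): no
  'bag' (len=3): no
  'cot' (len=3): no
Matching words: []
Total: 0

0


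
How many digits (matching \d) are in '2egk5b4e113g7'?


\d matches any digit 0-9.
Scanning '2egk5b4e113g7':
  pos 0: '2' -> DIGIT
  pos 4: '5' -> DIGIT
  pos 6: '4' -> DIGIT
  pos 8: '1' -> DIGIT
  pos 9: '1' -> DIGIT
  pos 10: '3' -> DIGIT
  pos 12: '7' -> DIGIT
Digits found: ['2', '5', '4', '1', '1', '3', '7']
Total: 7

7


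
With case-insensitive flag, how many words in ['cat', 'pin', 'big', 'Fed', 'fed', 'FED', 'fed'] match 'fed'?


Case-insensitive matching: compare each word's lowercase form to 'fed'.
  'cat' -> lower='cat' -> no
  'pin' -> lower='pin' -> no
  'big' -> lower='big' -> no
  'Fed' -> lower='fed' -> MATCH
  'fed' -> lower='fed' -> MATCH
  'FED' -> lower='fed' -> MATCH
  'fed' -> lower='fed' -> MATCH
Matches: ['Fed', 'fed', 'FED', 'fed']
Count: 4

4


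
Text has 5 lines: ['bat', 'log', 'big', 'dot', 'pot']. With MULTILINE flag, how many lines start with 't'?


With MULTILINE flag, ^ matches the start of each line.
Lines: ['bat', 'log', 'big', 'dot', 'pot']
Checking which lines start with 't':
  Line 1: 'bat' -> no
  Line 2: 'log' -> no
  Line 3: 'big' -> no
  Line 4: 'dot' -> no
  Line 5: 'pot' -> no
Matching lines: []
Count: 0

0


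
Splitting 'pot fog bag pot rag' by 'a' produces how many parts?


Splitting by 'a' breaks the string at each occurrence of the separator.
Text: 'pot fog bag pot rag'
Parts after split:
  Part 1: 'pot fog b'
  Part 2: 'g pot r'
  Part 3: 'g'
Total parts: 3

3


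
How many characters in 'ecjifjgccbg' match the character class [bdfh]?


Character class [bdfh] matches any of: {b, d, f, h}
Scanning string 'ecjifjgccbg' character by character:
  pos 0: 'e' -> no
  pos 1: 'c' -> no
  pos 2: 'j' -> no
  pos 3: 'i' -> no
  pos 4: 'f' -> MATCH
  pos 5: 'j' -> no
  pos 6: 'g' -> no
  pos 7: 'c' -> no
  pos 8: 'c' -> no
  pos 9: 'b' -> MATCH
  pos 10: 'g' -> no
Total matches: 2

2


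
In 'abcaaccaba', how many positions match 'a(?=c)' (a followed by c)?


Lookahead 'a(?=c)' matches 'a' only when followed by 'c'.
String: 'abcaaccaba'
Checking each position where char is 'a':
  pos 0: 'a' -> no (next='b')
  pos 3: 'a' -> no (next='a')
  pos 4: 'a' -> MATCH (next='c')
  pos 7: 'a' -> no (next='b')
Matching positions: [4]
Count: 1

1


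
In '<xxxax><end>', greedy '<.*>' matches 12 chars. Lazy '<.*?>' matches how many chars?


Greedy '<.*>' tries to match as MUCH as possible.
Lazy '<.*?>' tries to match as LITTLE as possible.

String: '<xxxax><end>'
Greedy '<.*>' starts at first '<' and extends to the LAST '>': '<xxxax><end>' (12 chars)
Lazy '<.*?>' starts at first '<' and stops at the FIRST '>': '<xxxax>' (7 chars)

7


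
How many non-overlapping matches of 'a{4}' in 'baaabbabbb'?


Pattern 'a{4}' matches exactly 4 consecutive a's (greedy, non-overlapping).
String: 'baaabbabbb'
Scanning for runs of a's:
  Run at pos 1: 'aaa' (length 3) -> 0 match(es)
  Run at pos 6: 'a' (length 1) -> 0 match(es)
Matches found: []
Total: 0

0


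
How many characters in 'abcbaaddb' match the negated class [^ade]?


Negated class [^ade] matches any char NOT in {a, d, e}
Scanning 'abcbaaddb':
  pos 0: 'a' -> no (excluded)
  pos 1: 'b' -> MATCH
  pos 2: 'c' -> MATCH
  pos 3: 'b' -> MATCH
  pos 4: 'a' -> no (excluded)
  pos 5: 'a' -> no (excluded)
  pos 6: 'd' -> no (excluded)
  pos 7: 'd' -> no (excluded)
  pos 8: 'b' -> MATCH
Total matches: 4

4


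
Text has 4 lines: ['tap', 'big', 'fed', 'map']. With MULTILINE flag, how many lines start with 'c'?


With MULTILINE flag, ^ matches the start of each line.
Lines: ['tap', 'big', 'fed', 'map']
Checking which lines start with 'c':
  Line 1: 'tap' -> no
  Line 2: 'big' -> no
  Line 3: 'fed' -> no
  Line 4: 'map' -> no
Matching lines: []
Count: 0

0


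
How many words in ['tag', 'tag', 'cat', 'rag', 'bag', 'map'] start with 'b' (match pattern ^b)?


Pattern ^b anchors to start of word. Check which words begin with 'b':
  'tag' -> no
  'tag' -> no
  'cat' -> no
  'rag' -> no
  'bag' -> MATCH (starts with 'b')
  'map' -> no
Matching words: ['bag']
Count: 1

1


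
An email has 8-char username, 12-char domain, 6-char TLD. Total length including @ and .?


An email address has format: username@domain.tld
Username length: 8
'@' character: 1
Domain length: 12
'.' character: 1
TLD length: 6
Total = 8 + 1 + 12 + 1 + 6 = 28

28


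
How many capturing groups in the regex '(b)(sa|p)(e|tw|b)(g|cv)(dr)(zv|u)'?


To count capturing groups, count each '(' that starts a group.
Pattern: '(b)(sa|p)(e|tw|b)(g|cv)(dr)(zv|u)'
Walking through the pattern:
  Position 0: '(' -> group #1
  Position 3: '(' -> group #2
  Position 9: '(' -> group #3
  Position 17: '(' -> group #4
  Position 23: '(' -> group #5
  Position 27: '(' -> group #6
Total capturing groups: 6

6


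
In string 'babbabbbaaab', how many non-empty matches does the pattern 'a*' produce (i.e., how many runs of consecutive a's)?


Pattern 'a*' matches zero or more a's. We want non-empty runs of consecutive a's.
String: 'babbabbbaaab'
Walking through the string to find runs of a's:
  Run 1: positions 1-1 -> 'a'
  Run 2: positions 4-4 -> 'a'
  Run 3: positions 8-10 -> 'aaa'
Non-empty runs found: ['a', 'a', 'aaa']
Count: 3

3


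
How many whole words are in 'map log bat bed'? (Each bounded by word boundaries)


Word boundaries (\b) mark the start/end of each word.
Text: 'map log bat bed'
Splitting by whitespace:
  Word 1: 'map'
  Word 2: 'log'
  Word 3: 'bat'
  Word 4: 'bed'
Total whole words: 4

4


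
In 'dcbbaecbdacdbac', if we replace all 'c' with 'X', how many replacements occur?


re.sub('c', 'X', text) replaces every occurrence of 'c' with 'X'.
Text: 'dcbbaecbdacdbac'
Scanning for 'c':
  pos 1: 'c' -> replacement #1
  pos 6: 'c' -> replacement #2
  pos 10: 'c' -> replacement #3
  pos 14: 'c' -> replacement #4
Total replacements: 4

4


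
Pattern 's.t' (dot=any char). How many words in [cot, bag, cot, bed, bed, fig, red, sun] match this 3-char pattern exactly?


Pattern 's.t' means: starts with 's', any single char, ends with 't'.
Checking each word (must be exactly 3 chars):
  'cot' (len=3): no
  'bag' (len=3): no
  'cot' (len=3): no
  'bed' (len=3): no
  'bed' (len=3): no
  'fig' (len=3): no
  'red' (len=3): no
  'sun' (len=3): no
Matching words: []
Total: 0

0


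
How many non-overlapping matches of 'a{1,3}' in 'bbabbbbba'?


Pattern 'a{1,3}' matches between 1 and 3 consecutive a's (greedy).
String: 'bbabbbbba'
Finding runs of a's and applying greedy matching:
  Run at pos 2: 'a' (length 1)
  Run at pos 8: 'a' (length 1)
Matches: ['a', 'a']
Count: 2

2


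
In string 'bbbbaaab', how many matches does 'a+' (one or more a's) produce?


Pattern 'a+' matches one or more consecutive a's.
String: 'bbbbaaab'
Scanning for runs of a:
  Match 1: 'aaa' (length 3)
Total matches: 1

1


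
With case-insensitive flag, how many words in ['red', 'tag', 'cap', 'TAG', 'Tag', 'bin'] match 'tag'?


Case-insensitive matching: compare each word's lowercase form to 'tag'.
  'red' -> lower='red' -> no
  'tag' -> lower='tag' -> MATCH
  'cap' -> lower='cap' -> no
  'TAG' -> lower='tag' -> MATCH
  'Tag' -> lower='tag' -> MATCH
  'bin' -> lower='bin' -> no
Matches: ['tag', 'TAG', 'Tag']
Count: 3

3


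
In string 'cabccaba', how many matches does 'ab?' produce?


Pattern 'ab?' matches 'a' optionally followed by 'b'.
String: 'cabccaba'
Scanning left to right for 'a' then checking next char:
  Match 1: 'ab' (a followed by b)
  Match 2: 'ab' (a followed by b)
  Match 3: 'a' (a not followed by b)
Total matches: 3

3


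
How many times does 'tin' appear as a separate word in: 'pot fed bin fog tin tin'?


Scanning each word for exact match 'tin':
  Word 1: 'pot' -> no
  Word 2: 'fed' -> no
  Word 3: 'bin' -> no
  Word 4: 'fog' -> no
  Word 5: 'tin' -> MATCH
  Word 6: 'tin' -> MATCH
Total matches: 2

2


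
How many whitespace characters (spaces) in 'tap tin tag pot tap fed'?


\s matches whitespace characters (spaces, tabs, etc.).
Text: 'tap tin tag pot tap fed'
This text has 6 words separated by spaces.
Number of spaces = number of words - 1 = 6 - 1 = 5

5


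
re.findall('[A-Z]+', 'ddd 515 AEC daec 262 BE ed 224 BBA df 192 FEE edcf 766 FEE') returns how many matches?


Pattern '[A-Z]+' finds one or more uppercase letters.
Text: 'ddd 515 AEC daec 262 BE ed 224 BBA df 192 FEE edcf 766 FEE'
Scanning for matches:
  Match 1: 'AEC'
  Match 2: 'BE'
  Match 3: 'BBA'
  Match 4: 'FEE'
  Match 5: 'FEE'
Total matches: 5

5


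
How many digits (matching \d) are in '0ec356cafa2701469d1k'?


\d matches any digit 0-9.
Scanning '0ec356cafa2701469d1k':
  pos 0: '0' -> DIGIT
  pos 3: '3' -> DIGIT
  pos 4: '5' -> DIGIT
  pos 5: '6' -> DIGIT
  pos 10: '2' -> DIGIT
  pos 11: '7' -> DIGIT
  pos 12: '0' -> DIGIT
  pos 13: '1' -> DIGIT
  pos 14: '4' -> DIGIT
  pos 15: '6' -> DIGIT
  pos 16: '9' -> DIGIT
  pos 18: '1' -> DIGIT
Digits found: ['0', '3', '5', '6', '2', '7', '0', '1', '4', '6', '9', '1']
Total: 12

12


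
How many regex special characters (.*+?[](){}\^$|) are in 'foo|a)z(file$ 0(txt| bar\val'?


Regex special characters are: . * + ? [ ] ( ) { } \ ^ $ |
Scanning 'foo|a)z(file$ 0(txt| bar\val':
  pos 3: '|' -> SPECIAL
  pos 5: ')' -> SPECIAL
  pos 7: '(' -> SPECIAL
  pos 12: '$' -> SPECIAL
  pos 15: '(' -> SPECIAL
  pos 19: '|' -> SPECIAL
  pos 24: '\' -> SPECIAL
Special chars found: ['|', ')', '(', '$', '(', '|', '\\']
Total: 7

7


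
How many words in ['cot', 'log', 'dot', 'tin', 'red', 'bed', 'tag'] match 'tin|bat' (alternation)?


Alternation 'tin|bat' matches either 'tin' or 'bat'.
Checking each word:
  'cot' -> no
  'log' -> no
  'dot' -> no
  'tin' -> MATCH
  'red' -> no
  'bed' -> no
  'tag' -> no
Matches: ['tin']
Count: 1

1


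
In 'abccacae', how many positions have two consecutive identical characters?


Looking for consecutive identical characters in 'abccacae':
  pos 0-1: 'a' vs 'b' -> different
  pos 1-2: 'b' vs 'c' -> different
  pos 2-3: 'c' vs 'c' -> MATCH ('cc')
  pos 3-4: 'c' vs 'a' -> different
  pos 4-5: 'a' vs 'c' -> different
  pos 5-6: 'c' vs 'a' -> different
  pos 6-7: 'a' vs 'e' -> different
Consecutive identical pairs: ['cc']
Count: 1

1


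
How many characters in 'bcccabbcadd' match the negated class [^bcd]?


Negated class [^bcd] matches any char NOT in {b, c, d}
Scanning 'bcccabbcadd':
  pos 0: 'b' -> no (excluded)
  pos 1: 'c' -> no (excluded)
  pos 2: 'c' -> no (excluded)
  pos 3: 'c' -> no (excluded)
  pos 4: 'a' -> MATCH
  pos 5: 'b' -> no (excluded)
  pos 6: 'b' -> no (excluded)
  pos 7: 'c' -> no (excluded)
  pos 8: 'a' -> MATCH
  pos 9: 'd' -> no (excluded)
  pos 10: 'd' -> no (excluded)
Total matches: 2

2


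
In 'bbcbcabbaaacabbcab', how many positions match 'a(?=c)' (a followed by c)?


Lookahead 'a(?=c)' matches 'a' only when followed by 'c'.
String: 'bbcbcabbaaacabbcab'
Checking each position where char is 'a':
  pos 5: 'a' -> no (next='b')
  pos 8: 'a' -> no (next='a')
  pos 9: 'a' -> no (next='a')
  pos 10: 'a' -> MATCH (next='c')
  pos 12: 'a' -> no (next='b')
  pos 16: 'a' -> no (next='b')
Matching positions: [10]
Count: 1

1


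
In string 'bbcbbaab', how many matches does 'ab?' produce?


Pattern 'ab?' matches 'a' optionally followed by 'b'.
String: 'bbcbbaab'
Scanning left to right for 'a' then checking next char:
  Match 1: 'a' (a not followed by b)
  Match 2: 'ab' (a followed by b)
Total matches: 2

2


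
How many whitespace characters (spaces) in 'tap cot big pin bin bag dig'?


\s matches whitespace characters (spaces, tabs, etc.).
Text: 'tap cot big pin bin bag dig'
This text has 7 words separated by spaces.
Number of spaces = number of words - 1 = 7 - 1 = 6

6


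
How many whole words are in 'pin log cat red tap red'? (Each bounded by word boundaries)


Word boundaries (\b) mark the start/end of each word.
Text: 'pin log cat red tap red'
Splitting by whitespace:
  Word 1: 'pin'
  Word 2: 'log'
  Word 3: 'cat'
  Word 4: 'red'
  Word 5: 'tap'
  Word 6: 'red'
Total whole words: 6

6


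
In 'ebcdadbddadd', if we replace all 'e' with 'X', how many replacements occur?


re.sub('e', 'X', text) replaces every occurrence of 'e' with 'X'.
Text: 'ebcdadbddadd'
Scanning for 'e':
  pos 0: 'e' -> replacement #1
Total replacements: 1

1


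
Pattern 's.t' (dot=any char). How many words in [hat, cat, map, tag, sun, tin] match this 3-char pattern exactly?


Pattern 's.t' means: starts with 's', any single char, ends with 't'.
Checking each word (must be exactly 3 chars):
  'hat' (len=3): no
  'cat' (len=3): no
  'map' (len=3): no
  'tag' (len=3): no
  'sun' (len=3): no
  'tin' (len=3): no
Matching words: []
Total: 0

0


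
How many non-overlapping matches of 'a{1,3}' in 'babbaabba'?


Pattern 'a{1,3}' matches between 1 and 3 consecutive a's (greedy).
String: 'babbaabba'
Finding runs of a's and applying greedy matching:
  Run at pos 1: 'a' (length 1)
  Run at pos 4: 'aa' (length 2)
  Run at pos 8: 'a' (length 1)
Matches: ['a', 'aa', 'a']
Count: 3

3


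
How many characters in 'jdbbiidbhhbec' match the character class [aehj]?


Character class [aehj] matches any of: {a, e, h, j}
Scanning string 'jdbbiidbhhbec' character by character:
  pos 0: 'j' -> MATCH
  pos 1: 'd' -> no
  pos 2: 'b' -> no
  pos 3: 'b' -> no
  pos 4: 'i' -> no
  pos 5: 'i' -> no
  pos 6: 'd' -> no
  pos 7: 'b' -> no
  pos 8: 'h' -> MATCH
  pos 9: 'h' -> MATCH
  pos 10: 'b' -> no
  pos 11: 'e' -> MATCH
  pos 12: 'c' -> no
Total matches: 4

4


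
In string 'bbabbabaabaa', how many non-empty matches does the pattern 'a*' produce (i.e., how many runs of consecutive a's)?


Pattern 'a*' matches zero or more a's. We want non-empty runs of consecutive a's.
String: 'bbabbabaabaa'
Walking through the string to find runs of a's:
  Run 1: positions 2-2 -> 'a'
  Run 2: positions 5-5 -> 'a'
  Run 3: positions 7-8 -> 'aa'
  Run 4: positions 10-11 -> 'aa'
Non-empty runs found: ['a', 'a', 'aa', 'aa']
Count: 4

4


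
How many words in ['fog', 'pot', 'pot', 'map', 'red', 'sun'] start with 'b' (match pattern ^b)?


Pattern ^b anchors to start of word. Check which words begin with 'b':
  'fog' -> no
  'pot' -> no
  'pot' -> no
  'map' -> no
  'red' -> no
  'sun' -> no
Matching words: []
Count: 0

0


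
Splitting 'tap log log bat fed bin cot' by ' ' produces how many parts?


Splitting by ' ' breaks the string at each occurrence of the separator.
Text: 'tap log log bat fed bin cot'
Parts after split:
  Part 1: 'tap'
  Part 2: 'log'
  Part 3: 'log'
  Part 4: 'bat'
  Part 5: 'fed'
  Part 6: 'bin'
  Part 7: 'cot'
Total parts: 7

7


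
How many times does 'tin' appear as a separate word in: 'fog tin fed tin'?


Scanning each word for exact match 'tin':
  Word 1: 'fog' -> no
  Word 2: 'tin' -> MATCH
  Word 3: 'fed' -> no
  Word 4: 'tin' -> MATCH
Total matches: 2

2


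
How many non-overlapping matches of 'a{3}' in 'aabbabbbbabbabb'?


Pattern 'a{3}' matches exactly 3 consecutive a's (greedy, non-overlapping).
String: 'aabbabbbbabbabb'
Scanning for runs of a's:
  Run at pos 0: 'aa' (length 2) -> 0 match(es)
  Run at pos 4: 'a' (length 1) -> 0 match(es)
  Run at pos 9: 'a' (length 1) -> 0 match(es)
  Run at pos 12: 'a' (length 1) -> 0 match(es)
Matches found: []
Total: 0

0


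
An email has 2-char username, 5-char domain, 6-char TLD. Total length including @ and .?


An email address has format: username@domain.tld
Username length: 2
'@' character: 1
Domain length: 5
'.' character: 1
TLD length: 6
Total = 2 + 1 + 5 + 1 + 6 = 15

15


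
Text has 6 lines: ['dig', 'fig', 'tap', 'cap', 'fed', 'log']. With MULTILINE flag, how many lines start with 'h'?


With MULTILINE flag, ^ matches the start of each line.
Lines: ['dig', 'fig', 'tap', 'cap', 'fed', 'log']
Checking which lines start with 'h':
  Line 1: 'dig' -> no
  Line 2: 'fig' -> no
  Line 3: 'tap' -> no
  Line 4: 'cap' -> no
  Line 5: 'fed' -> no
  Line 6: 'log' -> no
Matching lines: []
Count: 0

0


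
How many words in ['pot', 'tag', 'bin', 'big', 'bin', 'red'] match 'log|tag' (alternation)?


Alternation 'log|tag' matches either 'log' or 'tag'.
Checking each word:
  'pot' -> no
  'tag' -> MATCH
  'bin' -> no
  'big' -> no
  'bin' -> no
  'red' -> no
Matches: ['tag']
Count: 1

1


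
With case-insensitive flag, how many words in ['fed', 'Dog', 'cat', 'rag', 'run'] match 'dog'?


Case-insensitive matching: compare each word's lowercase form to 'dog'.
  'fed' -> lower='fed' -> no
  'Dog' -> lower='dog' -> MATCH
  'cat' -> lower='cat' -> no
  'rag' -> lower='rag' -> no
  'run' -> lower='run' -> no
Matches: ['Dog']
Count: 1

1
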